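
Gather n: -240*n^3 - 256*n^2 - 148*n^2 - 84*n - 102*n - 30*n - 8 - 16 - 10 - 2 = -240*n^3 - 404*n^2 - 216*n - 36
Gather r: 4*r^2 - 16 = 4*r^2 - 16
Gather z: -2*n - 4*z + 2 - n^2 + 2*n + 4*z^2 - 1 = -n^2 + 4*z^2 - 4*z + 1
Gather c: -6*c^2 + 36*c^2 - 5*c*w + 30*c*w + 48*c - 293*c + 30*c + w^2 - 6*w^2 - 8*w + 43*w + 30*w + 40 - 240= 30*c^2 + c*(25*w - 215) - 5*w^2 + 65*w - 200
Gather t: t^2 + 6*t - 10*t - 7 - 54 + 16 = t^2 - 4*t - 45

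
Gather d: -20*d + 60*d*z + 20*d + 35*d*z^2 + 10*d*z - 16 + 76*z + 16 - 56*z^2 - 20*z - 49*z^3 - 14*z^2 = d*(35*z^2 + 70*z) - 49*z^3 - 70*z^2 + 56*z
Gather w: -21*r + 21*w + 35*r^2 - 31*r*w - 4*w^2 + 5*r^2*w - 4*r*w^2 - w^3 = 35*r^2 - 21*r - w^3 + w^2*(-4*r - 4) + w*(5*r^2 - 31*r + 21)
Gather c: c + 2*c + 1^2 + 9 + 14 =3*c + 24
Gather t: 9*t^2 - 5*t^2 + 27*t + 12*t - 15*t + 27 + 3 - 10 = 4*t^2 + 24*t + 20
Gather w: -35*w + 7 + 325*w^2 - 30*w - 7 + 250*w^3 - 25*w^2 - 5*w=250*w^3 + 300*w^2 - 70*w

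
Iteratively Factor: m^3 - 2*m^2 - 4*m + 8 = (m - 2)*(m^2 - 4) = (m - 2)*(m + 2)*(m - 2)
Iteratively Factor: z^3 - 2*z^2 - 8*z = (z)*(z^2 - 2*z - 8) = z*(z - 4)*(z + 2)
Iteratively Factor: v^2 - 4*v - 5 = (v + 1)*(v - 5)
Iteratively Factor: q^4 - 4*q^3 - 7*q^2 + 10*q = (q)*(q^3 - 4*q^2 - 7*q + 10) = q*(q - 1)*(q^2 - 3*q - 10) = q*(q - 5)*(q - 1)*(q + 2)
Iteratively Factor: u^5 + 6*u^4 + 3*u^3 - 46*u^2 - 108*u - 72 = (u + 2)*(u^4 + 4*u^3 - 5*u^2 - 36*u - 36) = (u + 2)*(u + 3)*(u^3 + u^2 - 8*u - 12) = (u - 3)*(u + 2)*(u + 3)*(u^2 + 4*u + 4) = (u - 3)*(u + 2)^2*(u + 3)*(u + 2)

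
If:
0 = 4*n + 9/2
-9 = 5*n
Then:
No Solution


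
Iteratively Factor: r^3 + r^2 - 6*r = (r)*(r^2 + r - 6) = r*(r + 3)*(r - 2)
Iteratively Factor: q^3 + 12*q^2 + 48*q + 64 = (q + 4)*(q^2 + 8*q + 16) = (q + 4)^2*(q + 4)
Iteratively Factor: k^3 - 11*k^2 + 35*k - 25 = (k - 5)*(k^2 - 6*k + 5) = (k - 5)*(k - 1)*(k - 5)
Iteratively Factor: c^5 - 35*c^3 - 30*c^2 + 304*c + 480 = (c - 4)*(c^4 + 4*c^3 - 19*c^2 - 106*c - 120) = (c - 5)*(c - 4)*(c^3 + 9*c^2 + 26*c + 24) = (c - 5)*(c - 4)*(c + 4)*(c^2 + 5*c + 6) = (c - 5)*(c - 4)*(c + 2)*(c + 4)*(c + 3)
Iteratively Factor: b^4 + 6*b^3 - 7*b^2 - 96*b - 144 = (b + 3)*(b^3 + 3*b^2 - 16*b - 48) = (b - 4)*(b + 3)*(b^2 + 7*b + 12) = (b - 4)*(b + 3)^2*(b + 4)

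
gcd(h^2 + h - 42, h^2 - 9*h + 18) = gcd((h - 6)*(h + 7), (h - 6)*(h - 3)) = h - 6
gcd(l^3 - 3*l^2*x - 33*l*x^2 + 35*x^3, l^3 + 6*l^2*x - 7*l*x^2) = -l + x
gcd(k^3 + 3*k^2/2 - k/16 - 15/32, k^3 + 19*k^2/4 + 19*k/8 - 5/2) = k^2 + 3*k/4 - 5/8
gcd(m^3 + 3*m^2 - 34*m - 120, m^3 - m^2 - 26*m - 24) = m^2 - 2*m - 24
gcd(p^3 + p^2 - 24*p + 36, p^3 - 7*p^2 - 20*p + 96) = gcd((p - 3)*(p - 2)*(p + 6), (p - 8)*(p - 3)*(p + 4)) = p - 3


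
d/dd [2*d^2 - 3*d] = 4*d - 3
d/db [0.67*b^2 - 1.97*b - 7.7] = 1.34*b - 1.97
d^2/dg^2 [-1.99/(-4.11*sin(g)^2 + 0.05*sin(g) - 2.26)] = (-134.461116*sin(g)^4 + 1.226835*sin(g)^3 + 275.623955*sin(g)^2 - 2.67854*sin(g) - 36.958678)/(4.11*sin(g)^2 - 0.05*sin(g) + 2.26)^3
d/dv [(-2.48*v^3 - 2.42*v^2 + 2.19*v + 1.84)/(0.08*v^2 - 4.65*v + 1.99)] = (-0.1984*v^4 + 23.064*v^3 - 3.7278*v^2 - 9.926*v + 12.9141)/(0.0064*v^4 - 0.744*v^3 + 21.9409*v^2 - 18.507*v + 3.9601)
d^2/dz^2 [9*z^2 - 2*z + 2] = 18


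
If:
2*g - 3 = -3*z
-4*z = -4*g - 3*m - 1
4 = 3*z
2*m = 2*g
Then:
No Solution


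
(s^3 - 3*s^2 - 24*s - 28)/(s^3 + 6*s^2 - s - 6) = (s^3 - 3*s^2 - 24*s - 28)/(s^3 + 6*s^2 - s - 6)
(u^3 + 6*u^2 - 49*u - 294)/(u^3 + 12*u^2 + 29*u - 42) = (u - 7)/(u - 1)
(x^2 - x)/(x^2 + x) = (x - 1)/(x + 1)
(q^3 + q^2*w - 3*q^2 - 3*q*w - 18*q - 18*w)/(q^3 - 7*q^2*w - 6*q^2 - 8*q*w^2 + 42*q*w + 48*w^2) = (q + 3)/(q - 8*w)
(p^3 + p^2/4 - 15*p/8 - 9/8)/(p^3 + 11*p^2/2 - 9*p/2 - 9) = (p + 3/4)/(p + 6)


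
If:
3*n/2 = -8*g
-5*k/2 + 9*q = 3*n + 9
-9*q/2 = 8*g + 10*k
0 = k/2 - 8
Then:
No Solution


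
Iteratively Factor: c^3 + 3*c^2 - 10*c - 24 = (c + 2)*(c^2 + c - 12) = (c - 3)*(c + 2)*(c + 4)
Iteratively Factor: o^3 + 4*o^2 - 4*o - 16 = (o - 2)*(o^2 + 6*o + 8) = (o - 2)*(o + 4)*(o + 2)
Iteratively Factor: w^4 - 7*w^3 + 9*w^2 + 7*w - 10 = (w - 5)*(w^3 - 2*w^2 - w + 2) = (w - 5)*(w + 1)*(w^2 - 3*w + 2) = (w - 5)*(w - 1)*(w + 1)*(w - 2)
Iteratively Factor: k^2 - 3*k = (k - 3)*(k)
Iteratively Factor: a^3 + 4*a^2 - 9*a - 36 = (a - 3)*(a^2 + 7*a + 12) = (a - 3)*(a + 3)*(a + 4)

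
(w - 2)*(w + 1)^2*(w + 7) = w^4 + 7*w^3 - 3*w^2 - 23*w - 14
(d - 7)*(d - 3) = d^2 - 10*d + 21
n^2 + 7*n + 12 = (n + 3)*(n + 4)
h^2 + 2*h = h*(h + 2)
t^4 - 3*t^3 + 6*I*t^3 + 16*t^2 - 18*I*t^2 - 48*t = t*(t - 3)*(t - 2*I)*(t + 8*I)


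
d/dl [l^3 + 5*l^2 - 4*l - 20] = 3*l^2 + 10*l - 4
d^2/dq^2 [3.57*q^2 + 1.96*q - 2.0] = 7.14000000000000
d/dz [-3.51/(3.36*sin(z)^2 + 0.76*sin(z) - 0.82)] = (23.5872*sin(z) + 2.6676)*cos(z)/(3.36*sin(z)^2 + 0.76*sin(z) - 0.82)^2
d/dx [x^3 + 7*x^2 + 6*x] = 3*x^2 + 14*x + 6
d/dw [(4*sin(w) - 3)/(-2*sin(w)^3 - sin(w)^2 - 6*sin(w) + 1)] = 2*(8*sin(w)^3 - 7*sin(w)^2 - 3*sin(w) - 7)*cos(w)/(2*sin(w)^3 + sin(w)^2 + 6*sin(w) - 1)^2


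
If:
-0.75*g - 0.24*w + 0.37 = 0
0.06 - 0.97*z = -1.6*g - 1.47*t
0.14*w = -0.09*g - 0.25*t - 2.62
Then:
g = 0.266242143112014*z + 4.56034364449812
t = 0.370076578925699*z - 5.00445566748095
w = -0.832006697225043*z - 12.70940722239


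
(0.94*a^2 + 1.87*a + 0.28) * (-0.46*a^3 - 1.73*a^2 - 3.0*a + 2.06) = -0.4324*a^5 - 2.4864*a^4 - 6.1839*a^3 - 4.158*a^2 + 3.0122*a + 0.5768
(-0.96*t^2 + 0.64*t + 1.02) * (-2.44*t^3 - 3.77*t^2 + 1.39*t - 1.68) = 2.3424*t^5 + 2.0576*t^4 - 6.236*t^3 - 1.343*t^2 + 0.3426*t - 1.7136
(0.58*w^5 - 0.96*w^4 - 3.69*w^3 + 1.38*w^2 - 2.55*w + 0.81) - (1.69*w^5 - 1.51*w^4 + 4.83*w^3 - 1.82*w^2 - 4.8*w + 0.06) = -1.11*w^5 + 0.55*w^4 - 8.52*w^3 + 3.2*w^2 + 2.25*w + 0.75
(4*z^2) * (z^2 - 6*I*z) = 4*z^4 - 24*I*z^3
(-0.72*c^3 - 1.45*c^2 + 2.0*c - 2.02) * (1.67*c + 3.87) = -1.2024*c^4 - 5.2079*c^3 - 2.2715*c^2 + 4.3666*c - 7.8174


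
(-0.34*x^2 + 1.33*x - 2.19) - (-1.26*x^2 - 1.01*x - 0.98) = 0.92*x^2 + 2.34*x - 1.21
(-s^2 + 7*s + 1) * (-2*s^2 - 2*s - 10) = 2*s^4 - 12*s^3 - 6*s^2 - 72*s - 10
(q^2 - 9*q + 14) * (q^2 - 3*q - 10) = q^4 - 12*q^3 + 31*q^2 + 48*q - 140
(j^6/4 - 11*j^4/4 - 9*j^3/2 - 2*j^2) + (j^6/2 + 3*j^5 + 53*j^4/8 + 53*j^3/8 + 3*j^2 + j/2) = 3*j^6/4 + 3*j^5 + 31*j^4/8 + 17*j^3/8 + j^2 + j/2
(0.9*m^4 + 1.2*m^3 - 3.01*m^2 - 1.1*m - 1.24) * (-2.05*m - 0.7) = -1.845*m^5 - 3.09*m^4 + 5.3305*m^3 + 4.362*m^2 + 3.312*m + 0.868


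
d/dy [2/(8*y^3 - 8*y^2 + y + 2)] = 2*(-24*y^2 + 16*y - 1)/(8*y^3 - 8*y^2 + y + 2)^2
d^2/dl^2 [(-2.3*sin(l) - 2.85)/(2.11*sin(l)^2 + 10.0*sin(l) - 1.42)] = (10.23983*sin(l)^5 + 2.22394000000003*sin(l)^4 + 201.2729*sin(l)^3 + 275.68577*sin(l)^2 - 357.04984*sin(l) - 652.39834)/(2.11*sin(l)^2 + 10.0*sin(l) - 1.42)^3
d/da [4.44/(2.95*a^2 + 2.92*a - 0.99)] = (-26.196*a - 12.9648)/(2.95*a^2 + 2.92*a - 0.99)^2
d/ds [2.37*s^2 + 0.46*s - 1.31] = 4.74*s + 0.46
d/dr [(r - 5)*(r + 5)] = 2*r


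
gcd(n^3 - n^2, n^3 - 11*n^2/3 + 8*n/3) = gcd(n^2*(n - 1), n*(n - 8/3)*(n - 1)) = n^2 - n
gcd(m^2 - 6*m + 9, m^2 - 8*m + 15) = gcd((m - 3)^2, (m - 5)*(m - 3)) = m - 3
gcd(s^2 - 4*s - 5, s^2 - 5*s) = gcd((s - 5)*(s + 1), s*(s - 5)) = s - 5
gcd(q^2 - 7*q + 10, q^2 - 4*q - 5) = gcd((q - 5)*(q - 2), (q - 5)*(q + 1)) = q - 5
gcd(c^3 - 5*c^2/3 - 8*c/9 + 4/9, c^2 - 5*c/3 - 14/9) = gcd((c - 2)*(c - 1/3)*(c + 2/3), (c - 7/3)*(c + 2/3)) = c + 2/3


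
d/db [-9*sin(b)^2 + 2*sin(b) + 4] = 2*(1 - 9*sin(b))*cos(b)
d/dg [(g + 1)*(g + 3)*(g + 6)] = 3*g^2 + 20*g + 27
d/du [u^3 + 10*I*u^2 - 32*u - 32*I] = 3*u^2 + 20*I*u - 32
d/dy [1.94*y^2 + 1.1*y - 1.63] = 3.88*y + 1.1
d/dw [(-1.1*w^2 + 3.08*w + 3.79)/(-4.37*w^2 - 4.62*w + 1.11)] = (18.5416*w^2 + 30.6826*w + 20.9286)/(19.0969*w^4 + 40.3788*w^3 + 11.643*w^2 - 10.2564*w + 1.2321)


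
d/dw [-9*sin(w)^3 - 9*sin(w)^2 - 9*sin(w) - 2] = 9*(-2*sin(w) + 3*cos(w)^2 - 4)*cos(w)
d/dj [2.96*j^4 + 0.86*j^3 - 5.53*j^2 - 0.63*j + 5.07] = 11.84*j^3 + 2.58*j^2 - 11.06*j - 0.63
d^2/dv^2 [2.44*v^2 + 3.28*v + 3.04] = 4.88000000000000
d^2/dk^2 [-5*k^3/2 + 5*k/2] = -15*k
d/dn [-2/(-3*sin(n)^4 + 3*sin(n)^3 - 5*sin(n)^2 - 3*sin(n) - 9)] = 2*(-12*sin(n)^3 + 9*sin(n)^2 - 10*sin(n) - 3)*cos(n)/(3*sin(n)^4 - 3*sin(n)^3 + 5*sin(n)^2 + 3*sin(n) + 9)^2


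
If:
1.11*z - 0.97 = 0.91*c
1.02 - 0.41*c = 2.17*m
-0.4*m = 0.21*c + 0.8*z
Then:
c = -1.12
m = 0.68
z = -0.05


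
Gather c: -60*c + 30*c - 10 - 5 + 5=-30*c - 10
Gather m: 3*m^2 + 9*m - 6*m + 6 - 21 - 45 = 3*m^2 + 3*m - 60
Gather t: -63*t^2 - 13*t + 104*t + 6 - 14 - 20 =-63*t^2 + 91*t - 28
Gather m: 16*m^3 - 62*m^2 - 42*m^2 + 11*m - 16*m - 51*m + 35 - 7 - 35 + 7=16*m^3 - 104*m^2 - 56*m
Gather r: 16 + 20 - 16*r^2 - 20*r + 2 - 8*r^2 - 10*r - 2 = -24*r^2 - 30*r + 36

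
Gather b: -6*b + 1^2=1 - 6*b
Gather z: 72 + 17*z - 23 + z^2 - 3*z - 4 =z^2 + 14*z + 45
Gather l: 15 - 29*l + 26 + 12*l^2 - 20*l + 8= 12*l^2 - 49*l + 49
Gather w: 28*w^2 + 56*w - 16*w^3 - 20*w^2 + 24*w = -16*w^3 + 8*w^2 + 80*w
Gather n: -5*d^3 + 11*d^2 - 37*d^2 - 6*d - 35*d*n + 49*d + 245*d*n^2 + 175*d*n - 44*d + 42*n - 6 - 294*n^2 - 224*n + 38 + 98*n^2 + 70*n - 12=-5*d^3 - 26*d^2 - d + n^2*(245*d - 196) + n*(140*d - 112) + 20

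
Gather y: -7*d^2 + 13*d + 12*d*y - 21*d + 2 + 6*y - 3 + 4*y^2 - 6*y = -7*d^2 + 12*d*y - 8*d + 4*y^2 - 1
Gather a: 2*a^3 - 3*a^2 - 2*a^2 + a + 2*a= 2*a^3 - 5*a^2 + 3*a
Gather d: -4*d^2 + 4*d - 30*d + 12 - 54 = -4*d^2 - 26*d - 42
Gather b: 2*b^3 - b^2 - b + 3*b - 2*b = 2*b^3 - b^2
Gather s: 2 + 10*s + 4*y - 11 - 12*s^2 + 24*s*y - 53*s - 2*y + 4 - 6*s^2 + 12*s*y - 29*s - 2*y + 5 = -18*s^2 + s*(36*y - 72)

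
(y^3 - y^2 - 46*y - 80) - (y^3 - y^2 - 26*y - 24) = -20*y - 56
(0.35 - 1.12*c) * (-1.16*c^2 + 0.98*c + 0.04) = 1.2992*c^3 - 1.5036*c^2 + 0.2982*c + 0.014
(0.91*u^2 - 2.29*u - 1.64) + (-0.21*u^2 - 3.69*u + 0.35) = 0.7*u^2 - 5.98*u - 1.29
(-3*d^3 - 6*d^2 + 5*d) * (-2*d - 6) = 6*d^4 + 30*d^3 + 26*d^2 - 30*d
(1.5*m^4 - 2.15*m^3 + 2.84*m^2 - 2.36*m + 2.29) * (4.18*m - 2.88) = 6.27*m^5 - 13.307*m^4 + 18.0632*m^3 - 18.044*m^2 + 16.369*m - 6.5952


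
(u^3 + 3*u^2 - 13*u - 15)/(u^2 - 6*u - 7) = (u^2 + 2*u - 15)/(u - 7)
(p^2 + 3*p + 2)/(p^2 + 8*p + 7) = (p + 2)/(p + 7)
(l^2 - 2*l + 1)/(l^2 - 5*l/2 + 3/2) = 2*(l - 1)/(2*l - 3)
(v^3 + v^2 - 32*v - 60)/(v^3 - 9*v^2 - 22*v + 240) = (v + 2)/(v - 8)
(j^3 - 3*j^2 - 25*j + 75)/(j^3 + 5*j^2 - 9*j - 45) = (j - 5)/(j + 3)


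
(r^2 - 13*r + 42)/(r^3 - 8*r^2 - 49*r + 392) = (r - 6)/(r^2 - r - 56)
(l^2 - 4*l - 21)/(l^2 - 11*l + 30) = (l^2 - 4*l - 21)/(l^2 - 11*l + 30)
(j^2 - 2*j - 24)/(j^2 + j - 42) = (j + 4)/(j + 7)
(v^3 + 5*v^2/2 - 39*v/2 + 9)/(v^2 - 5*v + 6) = (v^2 + 11*v/2 - 3)/(v - 2)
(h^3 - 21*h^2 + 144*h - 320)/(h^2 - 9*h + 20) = (h^2 - 16*h + 64)/(h - 4)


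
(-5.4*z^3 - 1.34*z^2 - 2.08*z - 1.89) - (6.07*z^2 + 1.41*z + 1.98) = -5.4*z^3 - 7.41*z^2 - 3.49*z - 3.87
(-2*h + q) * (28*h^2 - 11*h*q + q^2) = -56*h^3 + 50*h^2*q - 13*h*q^2 + q^3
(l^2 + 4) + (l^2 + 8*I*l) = 2*l^2 + 8*I*l + 4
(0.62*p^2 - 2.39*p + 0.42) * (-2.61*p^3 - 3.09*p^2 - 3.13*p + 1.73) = -1.6182*p^5 + 4.3221*p^4 + 4.3483*p^3 + 7.2555*p^2 - 5.4493*p + 0.7266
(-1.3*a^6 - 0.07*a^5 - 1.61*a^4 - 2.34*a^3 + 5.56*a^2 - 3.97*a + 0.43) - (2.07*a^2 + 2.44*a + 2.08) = -1.3*a^6 - 0.07*a^5 - 1.61*a^4 - 2.34*a^3 + 3.49*a^2 - 6.41*a - 1.65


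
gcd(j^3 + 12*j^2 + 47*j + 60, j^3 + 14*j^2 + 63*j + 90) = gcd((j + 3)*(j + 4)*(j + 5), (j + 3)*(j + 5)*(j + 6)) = j^2 + 8*j + 15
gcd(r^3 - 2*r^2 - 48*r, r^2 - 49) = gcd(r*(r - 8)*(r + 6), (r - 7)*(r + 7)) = 1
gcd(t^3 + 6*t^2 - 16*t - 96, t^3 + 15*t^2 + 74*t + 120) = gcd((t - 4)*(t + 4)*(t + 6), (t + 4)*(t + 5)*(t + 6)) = t^2 + 10*t + 24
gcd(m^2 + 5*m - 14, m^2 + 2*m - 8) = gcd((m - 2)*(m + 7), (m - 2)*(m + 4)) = m - 2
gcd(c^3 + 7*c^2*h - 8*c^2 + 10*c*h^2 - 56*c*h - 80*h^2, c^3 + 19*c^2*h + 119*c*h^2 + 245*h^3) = c + 5*h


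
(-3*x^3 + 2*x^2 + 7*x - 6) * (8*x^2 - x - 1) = -24*x^5 + 19*x^4 + 57*x^3 - 57*x^2 - x + 6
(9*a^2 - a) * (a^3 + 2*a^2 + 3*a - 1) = 9*a^5 + 17*a^4 + 25*a^3 - 12*a^2 + a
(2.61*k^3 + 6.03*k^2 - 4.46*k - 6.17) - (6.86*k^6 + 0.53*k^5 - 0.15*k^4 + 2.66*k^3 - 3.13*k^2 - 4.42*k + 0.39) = -6.86*k^6 - 0.53*k^5 + 0.15*k^4 - 0.0500000000000003*k^3 + 9.16*k^2 - 0.04*k - 6.56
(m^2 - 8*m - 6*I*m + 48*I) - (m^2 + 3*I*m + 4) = -8*m - 9*I*m - 4 + 48*I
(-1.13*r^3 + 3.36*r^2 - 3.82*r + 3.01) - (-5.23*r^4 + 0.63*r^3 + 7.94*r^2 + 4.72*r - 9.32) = 5.23*r^4 - 1.76*r^3 - 4.58*r^2 - 8.54*r + 12.33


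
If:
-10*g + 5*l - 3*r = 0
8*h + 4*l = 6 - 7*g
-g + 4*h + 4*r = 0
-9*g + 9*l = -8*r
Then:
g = 402/1391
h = 57/214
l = 6/13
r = -270/1391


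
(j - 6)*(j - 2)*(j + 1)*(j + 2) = j^4 - 5*j^3 - 10*j^2 + 20*j + 24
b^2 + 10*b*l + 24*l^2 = (b + 4*l)*(b + 6*l)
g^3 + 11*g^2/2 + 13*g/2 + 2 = (g + 1/2)*(g + 1)*(g + 4)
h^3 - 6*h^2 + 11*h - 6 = (h - 3)*(h - 2)*(h - 1)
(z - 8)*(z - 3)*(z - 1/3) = z^3 - 34*z^2/3 + 83*z/3 - 8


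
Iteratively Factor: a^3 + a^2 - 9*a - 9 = (a + 3)*(a^2 - 2*a - 3) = (a - 3)*(a + 3)*(a + 1)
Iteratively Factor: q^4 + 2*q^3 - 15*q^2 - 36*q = (q + 3)*(q^3 - q^2 - 12*q) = (q - 4)*(q + 3)*(q^2 + 3*q) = (q - 4)*(q + 3)^2*(q)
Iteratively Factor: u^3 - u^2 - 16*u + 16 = (u - 4)*(u^2 + 3*u - 4) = (u - 4)*(u - 1)*(u + 4)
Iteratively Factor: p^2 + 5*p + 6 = (p + 2)*(p + 3)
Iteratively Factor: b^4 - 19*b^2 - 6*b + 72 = (b + 3)*(b^3 - 3*b^2 - 10*b + 24) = (b - 2)*(b + 3)*(b^2 - b - 12) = (b - 2)*(b + 3)^2*(b - 4)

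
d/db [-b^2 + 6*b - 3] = 6 - 2*b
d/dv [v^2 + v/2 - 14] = 2*v + 1/2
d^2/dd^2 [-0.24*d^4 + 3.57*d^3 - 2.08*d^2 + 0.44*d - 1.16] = -2.88*d^2 + 21.42*d - 4.16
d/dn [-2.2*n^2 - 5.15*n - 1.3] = -4.4*n - 5.15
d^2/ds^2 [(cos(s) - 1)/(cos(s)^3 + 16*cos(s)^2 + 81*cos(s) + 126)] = (2*(cos(s) - 1)*(3*cos(s)^2 + 32*cos(s) + 81)^2*sin(s)^2 - (cos(s)^3 + 16*cos(s)^2 + 81*cos(s) + 126)^2*cos(s) + (cos(s)^3 + 16*cos(s)^2 + 81*cos(s) + 126)*(12*(1 - cos(2*s))^2 - 654*cos(s) + 752*cos(2*s) + 238*cos(3*s) + 9*cos(4*s) - 345)/8)/(cos(s)^3 + 16*cos(s)^2 + 81*cos(s) + 126)^3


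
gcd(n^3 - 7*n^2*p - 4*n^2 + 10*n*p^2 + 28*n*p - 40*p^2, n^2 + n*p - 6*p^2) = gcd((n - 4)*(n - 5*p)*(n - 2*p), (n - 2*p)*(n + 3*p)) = -n + 2*p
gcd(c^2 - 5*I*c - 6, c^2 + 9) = c - 3*I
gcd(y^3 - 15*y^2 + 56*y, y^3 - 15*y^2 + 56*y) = y^3 - 15*y^2 + 56*y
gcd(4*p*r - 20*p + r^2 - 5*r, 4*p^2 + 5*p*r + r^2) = 4*p + r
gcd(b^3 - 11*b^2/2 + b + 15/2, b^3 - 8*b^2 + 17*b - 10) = b - 5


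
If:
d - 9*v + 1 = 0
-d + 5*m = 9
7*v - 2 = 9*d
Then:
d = -11/74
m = 131/74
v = 7/74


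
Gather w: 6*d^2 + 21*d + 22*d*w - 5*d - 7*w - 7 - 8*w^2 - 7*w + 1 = 6*d^2 + 16*d - 8*w^2 + w*(22*d - 14) - 6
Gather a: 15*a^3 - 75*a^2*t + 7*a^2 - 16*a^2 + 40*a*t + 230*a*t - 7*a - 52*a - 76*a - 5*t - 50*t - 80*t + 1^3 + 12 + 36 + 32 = 15*a^3 + a^2*(-75*t - 9) + a*(270*t - 135) - 135*t + 81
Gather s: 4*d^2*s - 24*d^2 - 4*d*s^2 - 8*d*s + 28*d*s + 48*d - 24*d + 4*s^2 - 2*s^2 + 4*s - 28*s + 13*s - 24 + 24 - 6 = -24*d^2 + 24*d + s^2*(2 - 4*d) + s*(4*d^2 + 20*d - 11) - 6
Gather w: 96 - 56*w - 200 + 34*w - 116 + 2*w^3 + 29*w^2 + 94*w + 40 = 2*w^3 + 29*w^2 + 72*w - 180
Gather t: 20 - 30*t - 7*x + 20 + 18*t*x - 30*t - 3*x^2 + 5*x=t*(18*x - 60) - 3*x^2 - 2*x + 40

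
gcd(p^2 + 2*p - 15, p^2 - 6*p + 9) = p - 3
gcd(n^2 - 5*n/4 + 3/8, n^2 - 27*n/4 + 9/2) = n - 3/4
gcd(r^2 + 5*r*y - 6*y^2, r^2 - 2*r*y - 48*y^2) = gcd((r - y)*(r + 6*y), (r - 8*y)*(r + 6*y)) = r + 6*y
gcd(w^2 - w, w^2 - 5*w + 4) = w - 1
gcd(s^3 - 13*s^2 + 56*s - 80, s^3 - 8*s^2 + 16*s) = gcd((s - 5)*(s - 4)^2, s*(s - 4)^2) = s^2 - 8*s + 16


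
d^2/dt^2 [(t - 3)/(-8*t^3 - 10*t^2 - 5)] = 4*(-8*t^2*(t - 3)*(6*t + 5)^2 + (12*t^2 + 10*t + (t - 3)*(12*t + 5))*(8*t^3 + 10*t^2 + 5))/(8*t^3 + 10*t^2 + 5)^3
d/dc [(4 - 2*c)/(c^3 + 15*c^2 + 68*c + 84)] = 2*(2*c^3 + 9*c^2 - 60*c - 220)/(c^6 + 30*c^5 + 361*c^4 + 2208*c^3 + 7144*c^2 + 11424*c + 7056)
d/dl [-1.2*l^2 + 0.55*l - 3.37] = 0.55 - 2.4*l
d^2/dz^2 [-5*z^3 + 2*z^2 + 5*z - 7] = 4 - 30*z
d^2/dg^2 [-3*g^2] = -6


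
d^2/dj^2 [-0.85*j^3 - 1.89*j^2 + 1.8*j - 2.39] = -5.1*j - 3.78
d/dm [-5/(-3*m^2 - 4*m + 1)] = 10*(-3*m - 2)/(3*m^2 + 4*m - 1)^2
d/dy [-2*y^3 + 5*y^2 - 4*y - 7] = -6*y^2 + 10*y - 4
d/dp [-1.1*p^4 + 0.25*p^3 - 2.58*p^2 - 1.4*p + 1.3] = -4.4*p^3 + 0.75*p^2 - 5.16*p - 1.4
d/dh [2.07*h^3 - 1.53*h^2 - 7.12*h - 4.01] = 6.21*h^2 - 3.06*h - 7.12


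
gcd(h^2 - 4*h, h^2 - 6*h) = h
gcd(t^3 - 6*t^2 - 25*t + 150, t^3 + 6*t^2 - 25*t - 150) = t^2 - 25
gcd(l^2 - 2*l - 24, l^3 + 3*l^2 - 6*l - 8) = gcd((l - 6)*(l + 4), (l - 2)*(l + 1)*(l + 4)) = l + 4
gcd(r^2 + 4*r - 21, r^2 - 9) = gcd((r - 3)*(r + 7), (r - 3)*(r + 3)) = r - 3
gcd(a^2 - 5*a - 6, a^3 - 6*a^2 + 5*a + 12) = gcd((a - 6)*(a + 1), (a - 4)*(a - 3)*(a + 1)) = a + 1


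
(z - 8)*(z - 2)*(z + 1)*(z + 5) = z^4 - 4*z^3 - 39*z^2 + 46*z + 80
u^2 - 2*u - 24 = (u - 6)*(u + 4)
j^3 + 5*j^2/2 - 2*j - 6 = (j - 3/2)*(j + 2)^2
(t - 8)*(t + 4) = t^2 - 4*t - 32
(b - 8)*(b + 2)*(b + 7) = b^3 + b^2 - 58*b - 112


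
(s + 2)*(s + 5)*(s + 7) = s^3 + 14*s^2 + 59*s + 70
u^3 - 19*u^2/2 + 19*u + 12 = (u - 6)*(u - 4)*(u + 1/2)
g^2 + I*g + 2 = (g - I)*(g + 2*I)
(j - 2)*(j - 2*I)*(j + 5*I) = j^3 - 2*j^2 + 3*I*j^2 + 10*j - 6*I*j - 20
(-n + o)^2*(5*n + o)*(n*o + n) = 5*n^4*o + 5*n^4 - 9*n^3*o^2 - 9*n^3*o + 3*n^2*o^3 + 3*n^2*o^2 + n*o^4 + n*o^3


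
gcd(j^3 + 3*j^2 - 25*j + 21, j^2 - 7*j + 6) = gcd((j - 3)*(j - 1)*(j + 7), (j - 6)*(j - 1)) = j - 1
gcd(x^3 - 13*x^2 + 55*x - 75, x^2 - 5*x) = x - 5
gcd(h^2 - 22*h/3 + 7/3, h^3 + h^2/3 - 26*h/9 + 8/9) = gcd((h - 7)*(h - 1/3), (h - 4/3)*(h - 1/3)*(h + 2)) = h - 1/3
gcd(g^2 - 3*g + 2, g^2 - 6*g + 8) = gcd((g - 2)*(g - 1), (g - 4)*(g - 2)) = g - 2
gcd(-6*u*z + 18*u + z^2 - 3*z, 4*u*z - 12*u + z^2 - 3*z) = z - 3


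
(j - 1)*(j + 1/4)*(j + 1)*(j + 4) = j^4 + 17*j^3/4 - 17*j/4 - 1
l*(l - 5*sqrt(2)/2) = l^2 - 5*sqrt(2)*l/2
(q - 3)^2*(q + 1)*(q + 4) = q^4 - q^3 - 17*q^2 + 21*q + 36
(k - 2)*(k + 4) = k^2 + 2*k - 8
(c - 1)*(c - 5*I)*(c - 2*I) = c^3 - c^2 - 7*I*c^2 - 10*c + 7*I*c + 10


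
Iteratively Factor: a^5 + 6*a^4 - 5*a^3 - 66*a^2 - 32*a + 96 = (a - 1)*(a^4 + 7*a^3 + 2*a^2 - 64*a - 96) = (a - 1)*(a + 4)*(a^3 + 3*a^2 - 10*a - 24) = (a - 3)*(a - 1)*(a + 4)*(a^2 + 6*a + 8) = (a - 3)*(a - 1)*(a + 4)^2*(a + 2)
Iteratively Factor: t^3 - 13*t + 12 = (t - 3)*(t^2 + 3*t - 4) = (t - 3)*(t - 1)*(t + 4)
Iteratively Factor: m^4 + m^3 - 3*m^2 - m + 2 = (m - 1)*(m^3 + 2*m^2 - m - 2) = (m - 1)*(m + 2)*(m^2 - 1) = (m - 1)*(m + 1)*(m + 2)*(m - 1)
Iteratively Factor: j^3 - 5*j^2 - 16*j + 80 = (j - 5)*(j^2 - 16) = (j - 5)*(j + 4)*(j - 4)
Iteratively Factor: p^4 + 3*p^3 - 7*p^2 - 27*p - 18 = (p + 3)*(p^3 - 7*p - 6) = (p - 3)*(p + 3)*(p^2 + 3*p + 2) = (p - 3)*(p + 1)*(p + 3)*(p + 2)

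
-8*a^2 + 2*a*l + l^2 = (-2*a + l)*(4*a + l)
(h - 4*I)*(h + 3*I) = h^2 - I*h + 12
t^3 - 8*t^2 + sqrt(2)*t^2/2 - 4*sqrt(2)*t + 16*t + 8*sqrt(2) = (t - 4)^2*(t + sqrt(2)/2)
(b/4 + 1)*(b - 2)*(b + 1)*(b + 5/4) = b^4/4 + 17*b^3/16 - 9*b^2/16 - 31*b/8 - 5/2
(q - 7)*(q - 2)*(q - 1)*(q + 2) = q^4 - 8*q^3 + 3*q^2 + 32*q - 28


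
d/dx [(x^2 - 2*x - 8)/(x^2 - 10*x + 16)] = 8*(-x^2 + 6*x - 14)/(x^4 - 20*x^3 + 132*x^2 - 320*x + 256)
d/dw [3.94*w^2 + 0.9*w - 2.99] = 7.88*w + 0.9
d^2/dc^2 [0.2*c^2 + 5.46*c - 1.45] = 0.400000000000000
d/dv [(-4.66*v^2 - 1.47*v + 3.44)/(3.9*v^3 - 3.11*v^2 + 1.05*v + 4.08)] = (18.174*v^4 + 11.466*v^3 - 49.7127*v^2 - 16.6288*v - 9.6096)/(15.21*v^6 - 24.258*v^5 + 17.8621*v^4 + 25.293*v^3 - 24.2751*v^2 + 8.568*v + 16.6464)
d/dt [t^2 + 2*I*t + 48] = 2*t + 2*I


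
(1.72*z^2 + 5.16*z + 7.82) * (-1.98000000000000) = -3.4056*z^2 - 10.2168*z - 15.4836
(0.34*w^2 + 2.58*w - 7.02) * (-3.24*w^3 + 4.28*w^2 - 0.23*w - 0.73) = -1.1016*w^5 - 6.904*w^4 + 33.709*w^3 - 30.8872*w^2 - 0.2688*w + 5.1246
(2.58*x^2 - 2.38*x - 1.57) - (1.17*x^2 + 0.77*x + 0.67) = 1.41*x^2 - 3.15*x - 2.24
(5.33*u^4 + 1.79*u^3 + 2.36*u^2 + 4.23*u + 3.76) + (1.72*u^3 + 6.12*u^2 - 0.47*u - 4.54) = 5.33*u^4 + 3.51*u^3 + 8.48*u^2 + 3.76*u - 0.78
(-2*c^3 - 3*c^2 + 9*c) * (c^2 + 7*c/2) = -2*c^5 - 10*c^4 - 3*c^3/2 + 63*c^2/2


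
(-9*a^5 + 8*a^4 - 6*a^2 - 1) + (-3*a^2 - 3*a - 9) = -9*a^5 + 8*a^4 - 9*a^2 - 3*a - 10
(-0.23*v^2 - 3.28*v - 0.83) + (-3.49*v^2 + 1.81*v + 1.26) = -3.72*v^2 - 1.47*v + 0.43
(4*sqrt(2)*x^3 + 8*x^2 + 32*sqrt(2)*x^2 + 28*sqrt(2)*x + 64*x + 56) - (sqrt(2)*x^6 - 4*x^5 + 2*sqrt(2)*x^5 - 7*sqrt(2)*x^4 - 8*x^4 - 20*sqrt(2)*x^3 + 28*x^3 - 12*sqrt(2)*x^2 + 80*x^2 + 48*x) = -sqrt(2)*x^6 - 2*sqrt(2)*x^5 + 4*x^5 + 8*x^4 + 7*sqrt(2)*x^4 - 28*x^3 + 24*sqrt(2)*x^3 - 72*x^2 + 44*sqrt(2)*x^2 + 16*x + 28*sqrt(2)*x + 56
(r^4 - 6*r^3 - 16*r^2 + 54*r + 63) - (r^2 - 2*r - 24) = r^4 - 6*r^3 - 17*r^2 + 56*r + 87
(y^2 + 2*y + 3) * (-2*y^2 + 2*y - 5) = -2*y^4 - 2*y^3 - 7*y^2 - 4*y - 15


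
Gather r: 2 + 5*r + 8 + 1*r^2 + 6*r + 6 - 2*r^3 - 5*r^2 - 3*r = -2*r^3 - 4*r^2 + 8*r + 16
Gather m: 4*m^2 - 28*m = 4*m^2 - 28*m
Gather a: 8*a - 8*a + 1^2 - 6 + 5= 0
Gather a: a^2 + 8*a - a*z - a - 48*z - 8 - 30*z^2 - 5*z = a^2 + a*(7 - z) - 30*z^2 - 53*z - 8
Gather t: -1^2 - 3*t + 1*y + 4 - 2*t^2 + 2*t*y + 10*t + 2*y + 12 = -2*t^2 + t*(2*y + 7) + 3*y + 15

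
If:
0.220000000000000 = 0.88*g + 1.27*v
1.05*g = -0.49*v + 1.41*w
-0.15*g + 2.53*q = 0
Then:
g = 1.9845949240829*w - 0.119472459270753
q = 0.117663730676852*w - 0.00708334738759402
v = 0.256012412723041 - 1.37515238834091*w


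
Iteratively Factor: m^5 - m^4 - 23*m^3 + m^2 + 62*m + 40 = (m + 1)*(m^4 - 2*m^3 - 21*m^2 + 22*m + 40) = (m + 1)^2*(m^3 - 3*m^2 - 18*m + 40) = (m + 1)^2*(m + 4)*(m^2 - 7*m + 10) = (m - 2)*(m + 1)^2*(m + 4)*(m - 5)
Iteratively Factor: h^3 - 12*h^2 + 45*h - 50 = (h - 2)*(h^2 - 10*h + 25) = (h - 5)*(h - 2)*(h - 5)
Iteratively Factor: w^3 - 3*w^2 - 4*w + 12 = (w + 2)*(w^2 - 5*w + 6) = (w - 2)*(w + 2)*(w - 3)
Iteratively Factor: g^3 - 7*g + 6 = (g + 3)*(g^2 - 3*g + 2) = (g - 1)*(g + 3)*(g - 2)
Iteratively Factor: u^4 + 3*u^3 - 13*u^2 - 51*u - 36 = (u - 4)*(u^3 + 7*u^2 + 15*u + 9) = (u - 4)*(u + 3)*(u^2 + 4*u + 3) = (u - 4)*(u + 1)*(u + 3)*(u + 3)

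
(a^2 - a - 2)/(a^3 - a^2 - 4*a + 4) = (a + 1)/(a^2 + a - 2)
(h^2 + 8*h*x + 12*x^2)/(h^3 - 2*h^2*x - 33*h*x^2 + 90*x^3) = (h + 2*x)/(h^2 - 8*h*x + 15*x^2)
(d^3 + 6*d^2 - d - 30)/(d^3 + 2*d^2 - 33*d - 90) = (d - 2)/(d - 6)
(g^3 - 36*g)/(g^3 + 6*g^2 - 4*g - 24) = g*(g - 6)/(g^2 - 4)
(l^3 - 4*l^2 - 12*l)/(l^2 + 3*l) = (l^2 - 4*l - 12)/(l + 3)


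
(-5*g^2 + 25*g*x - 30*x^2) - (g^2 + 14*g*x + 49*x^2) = -6*g^2 + 11*g*x - 79*x^2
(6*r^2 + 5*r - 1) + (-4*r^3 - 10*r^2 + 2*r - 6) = -4*r^3 - 4*r^2 + 7*r - 7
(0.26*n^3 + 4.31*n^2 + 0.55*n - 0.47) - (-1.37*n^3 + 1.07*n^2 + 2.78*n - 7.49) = 1.63*n^3 + 3.24*n^2 - 2.23*n + 7.02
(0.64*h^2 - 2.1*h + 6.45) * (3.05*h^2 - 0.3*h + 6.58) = 1.952*h^4 - 6.597*h^3 + 24.5137*h^2 - 15.753*h + 42.441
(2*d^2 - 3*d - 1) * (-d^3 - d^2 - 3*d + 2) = -2*d^5 + d^4 - 2*d^3 + 14*d^2 - 3*d - 2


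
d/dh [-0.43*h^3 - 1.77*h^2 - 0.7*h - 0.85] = -1.29*h^2 - 3.54*h - 0.7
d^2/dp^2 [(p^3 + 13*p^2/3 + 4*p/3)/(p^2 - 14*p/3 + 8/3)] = 4*(549*p^3 - 972*p^2 + 144*p + 640)/(27*p^6 - 378*p^5 + 1980*p^4 - 4760*p^3 + 5280*p^2 - 2688*p + 512)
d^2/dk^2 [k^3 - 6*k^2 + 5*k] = 6*k - 12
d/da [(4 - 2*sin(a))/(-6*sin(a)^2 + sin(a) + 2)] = 2*(-6*sin(a)^2 + 24*sin(a) - 4)*cos(a)/(-6*sin(a)^2 + sin(a) + 2)^2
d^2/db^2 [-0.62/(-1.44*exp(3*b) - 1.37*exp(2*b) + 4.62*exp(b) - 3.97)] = ((-8.0352*exp(2*b) - 3.3976*exp(b) + 2.8644)*(1.44*exp(3*b) + 1.37*exp(2*b) - 4.62*exp(b) + 3.97) + 0.62*(4.32*exp(2*b) + 2.74*exp(b) - 4.62)*(8.64*exp(2*b) + 5.48*exp(b) - 9.24)*exp(b))*exp(b)/(1.44*exp(3*b) + 1.37*exp(2*b) - 4.62*exp(b) + 3.97)^3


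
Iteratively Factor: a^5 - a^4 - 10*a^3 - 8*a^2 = (a + 2)*(a^4 - 3*a^3 - 4*a^2) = a*(a + 2)*(a^3 - 3*a^2 - 4*a) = a*(a - 4)*(a + 2)*(a^2 + a) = a*(a - 4)*(a + 1)*(a + 2)*(a)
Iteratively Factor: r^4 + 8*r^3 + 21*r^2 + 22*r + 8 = (r + 1)*(r^3 + 7*r^2 + 14*r + 8) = (r + 1)*(r + 2)*(r^2 + 5*r + 4) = (r + 1)*(r + 2)*(r + 4)*(r + 1)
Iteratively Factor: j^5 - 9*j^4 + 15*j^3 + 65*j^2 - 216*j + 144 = (j - 4)*(j^4 - 5*j^3 - 5*j^2 + 45*j - 36) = (j - 4)*(j - 3)*(j^3 - 2*j^2 - 11*j + 12) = (j - 4)*(j - 3)*(j - 1)*(j^2 - j - 12) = (j - 4)^2*(j - 3)*(j - 1)*(j + 3)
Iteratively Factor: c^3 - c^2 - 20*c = (c - 5)*(c^2 + 4*c) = c*(c - 5)*(c + 4)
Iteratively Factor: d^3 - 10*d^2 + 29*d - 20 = (d - 1)*(d^2 - 9*d + 20) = (d - 5)*(d - 1)*(d - 4)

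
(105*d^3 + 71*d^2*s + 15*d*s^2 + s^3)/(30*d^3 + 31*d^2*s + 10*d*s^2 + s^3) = (7*d + s)/(2*d + s)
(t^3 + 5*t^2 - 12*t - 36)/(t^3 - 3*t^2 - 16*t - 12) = (t^2 + 3*t - 18)/(t^2 - 5*t - 6)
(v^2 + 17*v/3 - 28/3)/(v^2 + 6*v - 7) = (v - 4/3)/(v - 1)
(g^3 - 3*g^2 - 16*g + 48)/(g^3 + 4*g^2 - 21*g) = (g^2 - 16)/(g*(g + 7))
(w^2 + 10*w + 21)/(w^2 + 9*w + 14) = (w + 3)/(w + 2)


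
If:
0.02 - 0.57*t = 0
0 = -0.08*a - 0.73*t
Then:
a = -0.32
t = 0.04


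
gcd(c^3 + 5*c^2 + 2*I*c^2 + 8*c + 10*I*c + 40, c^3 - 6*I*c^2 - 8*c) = c - 2*I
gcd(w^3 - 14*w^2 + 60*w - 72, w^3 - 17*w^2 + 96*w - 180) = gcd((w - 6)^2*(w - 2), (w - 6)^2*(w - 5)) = w^2 - 12*w + 36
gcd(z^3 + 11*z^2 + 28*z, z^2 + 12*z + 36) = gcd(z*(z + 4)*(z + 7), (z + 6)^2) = 1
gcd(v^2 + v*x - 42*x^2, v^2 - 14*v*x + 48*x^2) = -v + 6*x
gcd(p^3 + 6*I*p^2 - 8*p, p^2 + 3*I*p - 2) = p + 2*I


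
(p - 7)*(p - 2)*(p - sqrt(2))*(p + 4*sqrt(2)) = p^4 - 9*p^3 + 3*sqrt(2)*p^3 - 27*sqrt(2)*p^2 + 6*p^2 + 42*sqrt(2)*p + 72*p - 112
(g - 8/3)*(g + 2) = g^2 - 2*g/3 - 16/3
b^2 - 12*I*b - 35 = (b - 7*I)*(b - 5*I)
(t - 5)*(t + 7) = t^2 + 2*t - 35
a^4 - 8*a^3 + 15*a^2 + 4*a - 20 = (a - 5)*(a - 2)^2*(a + 1)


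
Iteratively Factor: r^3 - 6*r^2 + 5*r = (r)*(r^2 - 6*r + 5) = r*(r - 5)*(r - 1)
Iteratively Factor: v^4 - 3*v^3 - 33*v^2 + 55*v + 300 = (v - 5)*(v^3 + 2*v^2 - 23*v - 60) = (v - 5)*(v + 3)*(v^2 - v - 20) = (v - 5)*(v + 3)*(v + 4)*(v - 5)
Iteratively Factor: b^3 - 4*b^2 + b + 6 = (b - 3)*(b^2 - b - 2) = (b - 3)*(b - 2)*(b + 1)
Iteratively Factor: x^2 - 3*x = (x - 3)*(x)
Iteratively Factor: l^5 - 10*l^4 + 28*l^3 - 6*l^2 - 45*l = (l + 1)*(l^4 - 11*l^3 + 39*l^2 - 45*l) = (l - 3)*(l + 1)*(l^3 - 8*l^2 + 15*l) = (l - 5)*(l - 3)*(l + 1)*(l^2 - 3*l) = (l - 5)*(l - 3)^2*(l + 1)*(l)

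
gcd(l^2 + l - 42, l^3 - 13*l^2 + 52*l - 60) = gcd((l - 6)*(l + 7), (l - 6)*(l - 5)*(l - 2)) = l - 6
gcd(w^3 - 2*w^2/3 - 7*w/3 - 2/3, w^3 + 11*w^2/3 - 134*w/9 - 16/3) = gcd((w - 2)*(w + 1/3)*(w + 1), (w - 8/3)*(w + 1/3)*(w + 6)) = w + 1/3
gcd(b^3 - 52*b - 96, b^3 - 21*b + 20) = 1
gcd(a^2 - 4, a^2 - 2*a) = a - 2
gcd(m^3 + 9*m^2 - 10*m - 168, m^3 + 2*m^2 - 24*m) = m^2 + 2*m - 24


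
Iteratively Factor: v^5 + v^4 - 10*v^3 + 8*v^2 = (v)*(v^4 + v^3 - 10*v^2 + 8*v) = v*(v - 1)*(v^3 + 2*v^2 - 8*v) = v*(v - 1)*(v + 4)*(v^2 - 2*v) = v^2*(v - 1)*(v + 4)*(v - 2)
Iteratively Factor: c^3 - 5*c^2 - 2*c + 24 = (c + 2)*(c^2 - 7*c + 12) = (c - 3)*(c + 2)*(c - 4)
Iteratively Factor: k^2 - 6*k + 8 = (k - 4)*(k - 2)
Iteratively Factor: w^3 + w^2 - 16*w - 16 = (w + 1)*(w^2 - 16) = (w + 1)*(w + 4)*(w - 4)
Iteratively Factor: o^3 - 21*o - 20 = (o + 4)*(o^2 - 4*o - 5) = (o - 5)*(o + 4)*(o + 1)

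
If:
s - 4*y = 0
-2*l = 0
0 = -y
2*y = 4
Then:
No Solution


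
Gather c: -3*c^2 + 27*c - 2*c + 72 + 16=-3*c^2 + 25*c + 88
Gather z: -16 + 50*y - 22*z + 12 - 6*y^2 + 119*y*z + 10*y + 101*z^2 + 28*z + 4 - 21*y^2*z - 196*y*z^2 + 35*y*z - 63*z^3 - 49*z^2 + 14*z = -6*y^2 + 60*y - 63*z^3 + z^2*(52 - 196*y) + z*(-21*y^2 + 154*y + 20)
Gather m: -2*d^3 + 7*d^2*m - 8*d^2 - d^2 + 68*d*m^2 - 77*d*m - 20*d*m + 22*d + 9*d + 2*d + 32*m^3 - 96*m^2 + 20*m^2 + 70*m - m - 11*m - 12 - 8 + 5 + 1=-2*d^3 - 9*d^2 + 33*d + 32*m^3 + m^2*(68*d - 76) + m*(7*d^2 - 97*d + 58) - 14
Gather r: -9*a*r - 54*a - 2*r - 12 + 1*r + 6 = -54*a + r*(-9*a - 1) - 6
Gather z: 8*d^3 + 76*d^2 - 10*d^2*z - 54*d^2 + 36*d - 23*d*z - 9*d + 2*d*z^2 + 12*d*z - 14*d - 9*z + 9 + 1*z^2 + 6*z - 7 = 8*d^3 + 22*d^2 + 13*d + z^2*(2*d + 1) + z*(-10*d^2 - 11*d - 3) + 2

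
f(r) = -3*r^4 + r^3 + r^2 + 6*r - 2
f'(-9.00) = 8979.00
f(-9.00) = -20387.00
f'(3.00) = -285.00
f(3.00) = -191.00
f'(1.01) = -1.28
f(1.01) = 2.99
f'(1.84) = -54.92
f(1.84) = -15.73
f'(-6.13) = 2870.63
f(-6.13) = -4467.62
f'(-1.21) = 29.23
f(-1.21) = -16.00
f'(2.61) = -181.70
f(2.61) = -100.96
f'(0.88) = 1.91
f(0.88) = 2.94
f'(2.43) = -143.61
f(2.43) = -71.77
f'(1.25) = -10.25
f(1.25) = 1.69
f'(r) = -12*r^3 + 3*r^2 + 2*r + 6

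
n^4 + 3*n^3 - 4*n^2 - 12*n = n*(n - 2)*(n + 2)*(n + 3)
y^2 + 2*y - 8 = (y - 2)*(y + 4)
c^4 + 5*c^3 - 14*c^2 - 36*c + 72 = (c - 2)^2*(c + 3)*(c + 6)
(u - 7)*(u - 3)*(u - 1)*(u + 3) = u^4 - 8*u^3 - 2*u^2 + 72*u - 63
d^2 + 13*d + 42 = (d + 6)*(d + 7)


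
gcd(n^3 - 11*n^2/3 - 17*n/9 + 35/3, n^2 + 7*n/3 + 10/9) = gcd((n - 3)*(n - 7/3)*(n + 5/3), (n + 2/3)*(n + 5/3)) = n + 5/3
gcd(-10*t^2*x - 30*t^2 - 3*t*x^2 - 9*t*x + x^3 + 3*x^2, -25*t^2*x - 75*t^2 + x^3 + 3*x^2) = -5*t*x - 15*t + x^2 + 3*x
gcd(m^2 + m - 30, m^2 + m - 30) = m^2 + m - 30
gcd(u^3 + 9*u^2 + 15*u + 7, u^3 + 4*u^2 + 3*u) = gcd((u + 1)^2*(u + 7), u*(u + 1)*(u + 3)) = u + 1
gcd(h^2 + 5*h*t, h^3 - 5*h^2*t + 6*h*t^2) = h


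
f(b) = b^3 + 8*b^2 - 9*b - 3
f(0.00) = -3.00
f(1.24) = 0.05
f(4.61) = 223.50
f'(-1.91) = -28.62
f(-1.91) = 36.41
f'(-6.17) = 6.49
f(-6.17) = 122.20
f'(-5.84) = -0.12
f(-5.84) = 123.23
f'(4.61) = 128.52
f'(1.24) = 15.45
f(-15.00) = -1443.00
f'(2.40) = 46.68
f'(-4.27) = -22.62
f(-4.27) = 103.44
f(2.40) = 35.30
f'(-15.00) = 426.00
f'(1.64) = 25.31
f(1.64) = 8.17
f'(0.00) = -9.00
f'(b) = 3*b^2 + 16*b - 9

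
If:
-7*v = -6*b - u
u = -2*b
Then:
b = 7*v/4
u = -7*v/2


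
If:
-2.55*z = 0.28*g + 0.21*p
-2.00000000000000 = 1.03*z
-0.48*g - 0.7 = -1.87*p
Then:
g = 14.59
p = 4.12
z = -1.94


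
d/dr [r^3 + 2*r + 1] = 3*r^2 + 2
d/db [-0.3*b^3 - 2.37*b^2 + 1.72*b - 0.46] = -0.9*b^2 - 4.74*b + 1.72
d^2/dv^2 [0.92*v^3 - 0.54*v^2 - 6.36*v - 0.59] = 5.52*v - 1.08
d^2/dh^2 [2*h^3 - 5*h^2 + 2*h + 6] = 12*h - 10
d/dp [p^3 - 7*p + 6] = 3*p^2 - 7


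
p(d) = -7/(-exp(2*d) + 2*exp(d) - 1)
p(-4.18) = 7.22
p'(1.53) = -1.36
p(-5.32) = 7.07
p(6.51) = 0.00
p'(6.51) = -0.00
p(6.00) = 0.00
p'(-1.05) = 17.83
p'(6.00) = 0.00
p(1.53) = 0.53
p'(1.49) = -1.53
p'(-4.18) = 0.22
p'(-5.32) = 0.07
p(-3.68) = 7.37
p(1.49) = 0.59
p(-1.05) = 16.56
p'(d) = -7*(2*exp(2*d) - 2*exp(d))/(-exp(2*d) + 2*exp(d) - 1)^2 = 14*(1 - exp(d))*exp(d)/(exp(2*d) - 2*exp(d) + 1)^2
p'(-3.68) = 0.38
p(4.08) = 0.00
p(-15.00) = 7.00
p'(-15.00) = 0.00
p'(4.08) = -0.00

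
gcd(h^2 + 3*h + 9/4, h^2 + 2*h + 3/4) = h + 3/2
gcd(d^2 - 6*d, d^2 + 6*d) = d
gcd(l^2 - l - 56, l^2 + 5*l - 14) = l + 7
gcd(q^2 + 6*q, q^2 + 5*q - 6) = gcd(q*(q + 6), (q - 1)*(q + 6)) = q + 6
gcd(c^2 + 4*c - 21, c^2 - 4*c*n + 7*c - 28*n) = c + 7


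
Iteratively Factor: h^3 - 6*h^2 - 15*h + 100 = (h + 4)*(h^2 - 10*h + 25) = (h - 5)*(h + 4)*(h - 5)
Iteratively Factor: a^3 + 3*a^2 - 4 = (a - 1)*(a^2 + 4*a + 4) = (a - 1)*(a + 2)*(a + 2)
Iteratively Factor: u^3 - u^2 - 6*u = (u + 2)*(u^2 - 3*u) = u*(u + 2)*(u - 3)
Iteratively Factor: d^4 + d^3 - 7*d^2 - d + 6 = (d + 1)*(d^3 - 7*d + 6) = (d + 1)*(d + 3)*(d^2 - 3*d + 2) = (d - 2)*(d + 1)*(d + 3)*(d - 1)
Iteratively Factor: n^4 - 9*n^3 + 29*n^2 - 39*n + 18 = (n - 3)*(n^3 - 6*n^2 + 11*n - 6) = (n - 3)^2*(n^2 - 3*n + 2) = (n - 3)^2*(n - 1)*(n - 2)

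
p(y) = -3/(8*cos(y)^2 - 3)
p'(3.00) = 0.29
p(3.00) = -0.62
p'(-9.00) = -1.36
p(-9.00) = -0.82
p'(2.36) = 22.60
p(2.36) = -2.91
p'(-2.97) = -0.36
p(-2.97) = -0.63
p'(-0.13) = 0.26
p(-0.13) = -0.62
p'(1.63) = 0.32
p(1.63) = 1.01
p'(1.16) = -5.91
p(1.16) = 1.74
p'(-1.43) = 0.83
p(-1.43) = 1.06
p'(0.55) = -2.70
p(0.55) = -1.07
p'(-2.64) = -2.04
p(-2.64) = -0.95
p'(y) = -48*sin(y)*cos(y)/(8*cos(y)^2 - 3)^2 = -24*sin(2*y)/(4*cos(2*y) + 1)^2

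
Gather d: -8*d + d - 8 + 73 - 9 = 56 - 7*d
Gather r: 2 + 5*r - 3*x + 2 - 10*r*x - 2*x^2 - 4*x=r*(5 - 10*x) - 2*x^2 - 7*x + 4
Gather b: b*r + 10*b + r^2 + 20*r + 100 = b*(r + 10) + r^2 + 20*r + 100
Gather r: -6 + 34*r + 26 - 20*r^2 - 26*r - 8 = -20*r^2 + 8*r + 12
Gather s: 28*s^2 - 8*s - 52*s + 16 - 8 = 28*s^2 - 60*s + 8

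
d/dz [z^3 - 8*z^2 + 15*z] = 3*z^2 - 16*z + 15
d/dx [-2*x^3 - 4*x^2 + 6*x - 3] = -6*x^2 - 8*x + 6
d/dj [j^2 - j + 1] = 2*j - 1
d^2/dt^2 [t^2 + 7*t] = 2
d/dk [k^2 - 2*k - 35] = 2*k - 2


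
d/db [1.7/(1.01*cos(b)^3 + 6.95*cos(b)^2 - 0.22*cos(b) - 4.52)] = (5.151*cos(b)^2 + 23.63*cos(b) - 0.374)*sin(b)/(1.01*cos(b)^3 + 6.95*cos(b)^2 - 0.22*cos(b) - 4.52)^2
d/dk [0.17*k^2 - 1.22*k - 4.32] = 0.34*k - 1.22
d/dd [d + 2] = 1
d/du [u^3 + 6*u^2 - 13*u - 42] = 3*u^2 + 12*u - 13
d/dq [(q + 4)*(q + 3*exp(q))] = q + (q + 4)*(3*exp(q) + 1) + 3*exp(q)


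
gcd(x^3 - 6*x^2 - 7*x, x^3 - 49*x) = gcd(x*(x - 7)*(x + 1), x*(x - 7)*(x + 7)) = x^2 - 7*x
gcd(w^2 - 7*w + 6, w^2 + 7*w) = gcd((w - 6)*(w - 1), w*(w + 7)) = 1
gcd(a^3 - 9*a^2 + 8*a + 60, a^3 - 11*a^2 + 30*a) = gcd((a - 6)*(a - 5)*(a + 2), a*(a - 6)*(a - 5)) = a^2 - 11*a + 30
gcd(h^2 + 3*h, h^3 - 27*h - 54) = h + 3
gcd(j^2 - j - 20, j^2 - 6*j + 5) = j - 5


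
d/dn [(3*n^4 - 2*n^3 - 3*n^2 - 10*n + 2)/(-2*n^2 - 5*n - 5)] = (-12*n^5 - 41*n^4 - 40*n^3 + 25*n^2 + 38*n + 60)/(4*n^4 + 20*n^3 + 45*n^2 + 50*n + 25)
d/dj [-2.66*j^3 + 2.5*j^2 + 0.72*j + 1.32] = -7.98*j^2 + 5.0*j + 0.72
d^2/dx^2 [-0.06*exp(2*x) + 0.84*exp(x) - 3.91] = (0.84 - 0.24*exp(x))*exp(x)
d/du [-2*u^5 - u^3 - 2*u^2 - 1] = u*(-10*u^3 - 3*u - 4)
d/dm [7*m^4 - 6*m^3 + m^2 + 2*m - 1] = 28*m^3 - 18*m^2 + 2*m + 2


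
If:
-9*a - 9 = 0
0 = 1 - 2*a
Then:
No Solution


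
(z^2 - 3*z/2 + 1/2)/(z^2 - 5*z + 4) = (z - 1/2)/(z - 4)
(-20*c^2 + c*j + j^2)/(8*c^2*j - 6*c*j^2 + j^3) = (-5*c - j)/(j*(2*c - j))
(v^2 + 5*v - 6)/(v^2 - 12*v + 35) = (v^2 + 5*v - 6)/(v^2 - 12*v + 35)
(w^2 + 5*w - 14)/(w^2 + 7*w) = (w - 2)/w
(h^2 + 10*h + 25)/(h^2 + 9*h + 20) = (h + 5)/(h + 4)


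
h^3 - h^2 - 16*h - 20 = (h - 5)*(h + 2)^2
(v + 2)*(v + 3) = v^2 + 5*v + 6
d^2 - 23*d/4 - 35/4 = (d - 7)*(d + 5/4)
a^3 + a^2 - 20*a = a*(a - 4)*(a + 5)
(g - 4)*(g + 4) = g^2 - 16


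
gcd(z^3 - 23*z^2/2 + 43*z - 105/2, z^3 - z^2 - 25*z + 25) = z - 5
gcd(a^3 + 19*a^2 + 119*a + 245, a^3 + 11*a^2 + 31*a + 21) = a + 7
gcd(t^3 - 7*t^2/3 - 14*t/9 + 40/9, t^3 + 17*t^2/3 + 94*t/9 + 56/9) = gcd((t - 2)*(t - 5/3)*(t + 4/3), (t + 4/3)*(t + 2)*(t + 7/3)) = t + 4/3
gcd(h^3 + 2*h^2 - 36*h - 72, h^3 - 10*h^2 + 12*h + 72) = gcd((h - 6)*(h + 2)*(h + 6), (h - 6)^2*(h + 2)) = h^2 - 4*h - 12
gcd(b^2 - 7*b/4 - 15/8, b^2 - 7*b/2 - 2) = 1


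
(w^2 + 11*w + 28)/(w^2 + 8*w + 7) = (w + 4)/(w + 1)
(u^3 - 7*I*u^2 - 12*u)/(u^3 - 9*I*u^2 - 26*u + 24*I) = u/(u - 2*I)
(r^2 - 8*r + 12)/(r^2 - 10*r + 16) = (r - 6)/(r - 8)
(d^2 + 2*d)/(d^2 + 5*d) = (d + 2)/(d + 5)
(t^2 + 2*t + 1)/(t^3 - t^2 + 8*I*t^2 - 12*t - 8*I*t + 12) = (t^2 + 2*t + 1)/(t^3 + t^2*(-1 + 8*I) + t*(-12 - 8*I) + 12)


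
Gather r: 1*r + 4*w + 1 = r + 4*w + 1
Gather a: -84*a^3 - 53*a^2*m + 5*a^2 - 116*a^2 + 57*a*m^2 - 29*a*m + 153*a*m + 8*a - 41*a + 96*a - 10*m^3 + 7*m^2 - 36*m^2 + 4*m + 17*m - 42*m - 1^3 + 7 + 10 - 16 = -84*a^3 + a^2*(-53*m - 111) + a*(57*m^2 + 124*m + 63) - 10*m^3 - 29*m^2 - 21*m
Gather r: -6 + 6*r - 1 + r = 7*r - 7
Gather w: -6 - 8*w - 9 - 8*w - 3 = -16*w - 18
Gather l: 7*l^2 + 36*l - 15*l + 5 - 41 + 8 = 7*l^2 + 21*l - 28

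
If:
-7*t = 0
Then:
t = 0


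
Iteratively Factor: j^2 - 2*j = (j)*(j - 2)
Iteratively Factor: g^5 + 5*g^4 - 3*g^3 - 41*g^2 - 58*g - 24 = (g - 3)*(g^4 + 8*g^3 + 21*g^2 + 22*g + 8) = (g - 3)*(g + 1)*(g^3 + 7*g^2 + 14*g + 8) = (g - 3)*(g + 1)*(g + 2)*(g^2 + 5*g + 4) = (g - 3)*(g + 1)^2*(g + 2)*(g + 4)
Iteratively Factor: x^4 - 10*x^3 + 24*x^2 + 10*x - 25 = (x + 1)*(x^3 - 11*x^2 + 35*x - 25) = (x - 5)*(x + 1)*(x^2 - 6*x + 5) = (x - 5)^2*(x + 1)*(x - 1)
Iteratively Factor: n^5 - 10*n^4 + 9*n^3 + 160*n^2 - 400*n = (n - 5)*(n^4 - 5*n^3 - 16*n^2 + 80*n) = n*(n - 5)*(n^3 - 5*n^2 - 16*n + 80) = n*(n - 5)*(n - 4)*(n^2 - n - 20) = n*(n - 5)^2*(n - 4)*(n + 4)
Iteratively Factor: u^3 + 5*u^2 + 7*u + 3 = (u + 1)*(u^2 + 4*u + 3) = (u + 1)^2*(u + 3)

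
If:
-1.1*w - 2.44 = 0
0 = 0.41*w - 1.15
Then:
No Solution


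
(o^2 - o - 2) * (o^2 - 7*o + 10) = o^4 - 8*o^3 + 15*o^2 + 4*o - 20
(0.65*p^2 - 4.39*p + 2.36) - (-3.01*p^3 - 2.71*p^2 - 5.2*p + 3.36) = 3.01*p^3 + 3.36*p^2 + 0.81*p - 1.0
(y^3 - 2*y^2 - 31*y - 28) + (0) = y^3 - 2*y^2 - 31*y - 28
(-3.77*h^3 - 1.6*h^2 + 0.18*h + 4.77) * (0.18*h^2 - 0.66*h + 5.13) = -0.6786*h^5 + 2.2002*h^4 - 18.2517*h^3 - 7.4682*h^2 - 2.2248*h + 24.4701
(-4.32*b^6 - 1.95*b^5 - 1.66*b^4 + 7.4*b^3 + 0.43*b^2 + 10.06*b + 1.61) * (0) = 0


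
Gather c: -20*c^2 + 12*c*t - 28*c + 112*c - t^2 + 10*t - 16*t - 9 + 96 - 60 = -20*c^2 + c*(12*t + 84) - t^2 - 6*t + 27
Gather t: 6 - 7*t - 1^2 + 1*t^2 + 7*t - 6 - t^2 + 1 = 0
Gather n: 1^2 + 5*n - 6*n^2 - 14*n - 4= -6*n^2 - 9*n - 3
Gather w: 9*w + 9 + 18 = 9*w + 27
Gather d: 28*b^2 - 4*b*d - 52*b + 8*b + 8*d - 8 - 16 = 28*b^2 - 44*b + d*(8 - 4*b) - 24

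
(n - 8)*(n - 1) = n^2 - 9*n + 8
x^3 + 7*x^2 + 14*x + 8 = (x + 1)*(x + 2)*(x + 4)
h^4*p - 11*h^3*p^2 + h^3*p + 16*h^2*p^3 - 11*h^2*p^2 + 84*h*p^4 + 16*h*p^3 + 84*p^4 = (h - 7*p)*(h - 6*p)*(h + 2*p)*(h*p + p)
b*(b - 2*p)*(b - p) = b^3 - 3*b^2*p + 2*b*p^2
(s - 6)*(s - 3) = s^2 - 9*s + 18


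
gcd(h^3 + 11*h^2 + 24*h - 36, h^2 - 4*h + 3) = h - 1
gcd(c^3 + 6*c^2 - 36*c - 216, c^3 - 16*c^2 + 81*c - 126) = c - 6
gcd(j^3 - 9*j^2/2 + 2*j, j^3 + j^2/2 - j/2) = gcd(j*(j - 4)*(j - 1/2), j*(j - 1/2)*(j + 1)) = j^2 - j/2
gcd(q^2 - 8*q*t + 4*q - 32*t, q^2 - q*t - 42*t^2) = 1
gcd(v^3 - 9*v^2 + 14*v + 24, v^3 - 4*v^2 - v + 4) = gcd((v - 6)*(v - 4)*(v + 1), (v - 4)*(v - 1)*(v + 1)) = v^2 - 3*v - 4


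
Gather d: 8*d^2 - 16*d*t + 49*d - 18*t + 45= 8*d^2 + d*(49 - 16*t) - 18*t + 45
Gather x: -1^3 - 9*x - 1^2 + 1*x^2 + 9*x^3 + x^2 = 9*x^3 + 2*x^2 - 9*x - 2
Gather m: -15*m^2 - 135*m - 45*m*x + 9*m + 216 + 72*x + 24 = -15*m^2 + m*(-45*x - 126) + 72*x + 240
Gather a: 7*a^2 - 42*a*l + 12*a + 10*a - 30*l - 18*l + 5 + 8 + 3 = 7*a^2 + a*(22 - 42*l) - 48*l + 16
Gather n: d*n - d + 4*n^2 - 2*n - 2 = -d + 4*n^2 + n*(d - 2) - 2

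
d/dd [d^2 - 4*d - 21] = 2*d - 4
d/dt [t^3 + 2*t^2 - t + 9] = 3*t^2 + 4*t - 1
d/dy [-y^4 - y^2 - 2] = -4*y^3 - 2*y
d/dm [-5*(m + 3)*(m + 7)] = -10*m - 50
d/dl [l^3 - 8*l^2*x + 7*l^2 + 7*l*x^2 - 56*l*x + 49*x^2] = 3*l^2 - 16*l*x + 14*l + 7*x^2 - 56*x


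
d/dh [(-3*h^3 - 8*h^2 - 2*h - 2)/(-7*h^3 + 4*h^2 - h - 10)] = 2*(-34*h^4 - 11*h^3 + 32*h^2 + 88*h + 9)/(49*h^6 - 56*h^5 + 30*h^4 + 132*h^3 - 79*h^2 + 20*h + 100)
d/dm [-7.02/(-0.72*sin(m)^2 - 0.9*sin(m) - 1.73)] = -(10.1088*sin(m) + 6.318)*cos(m)/(0.72*sin(m)^2 + 0.9*sin(m) + 1.73)^2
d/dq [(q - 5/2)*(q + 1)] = 2*q - 3/2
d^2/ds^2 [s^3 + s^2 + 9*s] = 6*s + 2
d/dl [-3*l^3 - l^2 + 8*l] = -9*l^2 - 2*l + 8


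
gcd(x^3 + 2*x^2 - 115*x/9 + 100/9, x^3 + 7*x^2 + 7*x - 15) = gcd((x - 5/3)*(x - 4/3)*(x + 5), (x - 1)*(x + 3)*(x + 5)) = x + 5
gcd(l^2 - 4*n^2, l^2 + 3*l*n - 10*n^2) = l - 2*n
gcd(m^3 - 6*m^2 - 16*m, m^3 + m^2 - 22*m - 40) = m + 2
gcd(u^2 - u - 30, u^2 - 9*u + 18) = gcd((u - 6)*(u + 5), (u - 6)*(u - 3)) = u - 6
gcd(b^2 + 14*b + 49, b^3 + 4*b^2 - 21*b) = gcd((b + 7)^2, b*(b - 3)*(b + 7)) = b + 7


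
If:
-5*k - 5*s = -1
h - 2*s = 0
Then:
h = 2*s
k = 1/5 - s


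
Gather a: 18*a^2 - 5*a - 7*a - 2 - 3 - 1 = 18*a^2 - 12*a - 6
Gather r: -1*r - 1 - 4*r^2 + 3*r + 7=-4*r^2 + 2*r + 6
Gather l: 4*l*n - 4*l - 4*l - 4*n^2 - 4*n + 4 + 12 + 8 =l*(4*n - 8) - 4*n^2 - 4*n + 24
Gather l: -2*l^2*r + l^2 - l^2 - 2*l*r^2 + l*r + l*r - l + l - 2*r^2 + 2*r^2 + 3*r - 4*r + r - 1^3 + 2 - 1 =-2*l^2*r + l*(-2*r^2 + 2*r)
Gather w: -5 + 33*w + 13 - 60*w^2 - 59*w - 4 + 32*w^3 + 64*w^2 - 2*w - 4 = 32*w^3 + 4*w^2 - 28*w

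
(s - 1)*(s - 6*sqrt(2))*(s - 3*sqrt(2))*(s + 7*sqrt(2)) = s^4 - 2*sqrt(2)*s^3 - s^3 - 90*s^2 + 2*sqrt(2)*s^2 + 90*s + 252*sqrt(2)*s - 252*sqrt(2)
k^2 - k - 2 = (k - 2)*(k + 1)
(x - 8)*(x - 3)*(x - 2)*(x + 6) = x^4 - 7*x^3 - 32*x^2 + 228*x - 288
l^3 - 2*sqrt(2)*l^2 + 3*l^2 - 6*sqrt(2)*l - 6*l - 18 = (l + 3)*(l - 3*sqrt(2))*(l + sqrt(2))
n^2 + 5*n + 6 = (n + 2)*(n + 3)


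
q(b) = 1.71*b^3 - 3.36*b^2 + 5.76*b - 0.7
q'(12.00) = 663.84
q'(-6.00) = 230.76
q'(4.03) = 61.99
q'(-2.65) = 59.59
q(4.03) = 79.86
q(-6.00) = -525.58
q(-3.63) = -147.68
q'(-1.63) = 30.34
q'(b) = 5.13*b^2 - 6.72*b + 5.76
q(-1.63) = -26.42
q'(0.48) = 3.72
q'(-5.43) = 193.51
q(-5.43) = -404.82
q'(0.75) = 3.61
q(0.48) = 1.48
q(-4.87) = -305.95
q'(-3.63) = 97.75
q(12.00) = 2539.46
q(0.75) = 2.45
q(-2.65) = -71.38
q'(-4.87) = 160.15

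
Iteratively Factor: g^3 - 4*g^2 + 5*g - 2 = (g - 2)*(g^2 - 2*g + 1) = (g - 2)*(g - 1)*(g - 1)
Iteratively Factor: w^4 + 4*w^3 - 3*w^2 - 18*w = (w - 2)*(w^3 + 6*w^2 + 9*w) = w*(w - 2)*(w^2 + 6*w + 9) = w*(w - 2)*(w + 3)*(w + 3)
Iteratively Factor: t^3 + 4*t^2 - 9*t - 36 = (t + 3)*(t^2 + t - 12) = (t - 3)*(t + 3)*(t + 4)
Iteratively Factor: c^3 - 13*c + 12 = (c - 1)*(c^2 + c - 12) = (c - 1)*(c + 4)*(c - 3)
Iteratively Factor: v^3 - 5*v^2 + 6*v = (v - 3)*(v^2 - 2*v) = (v - 3)*(v - 2)*(v)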